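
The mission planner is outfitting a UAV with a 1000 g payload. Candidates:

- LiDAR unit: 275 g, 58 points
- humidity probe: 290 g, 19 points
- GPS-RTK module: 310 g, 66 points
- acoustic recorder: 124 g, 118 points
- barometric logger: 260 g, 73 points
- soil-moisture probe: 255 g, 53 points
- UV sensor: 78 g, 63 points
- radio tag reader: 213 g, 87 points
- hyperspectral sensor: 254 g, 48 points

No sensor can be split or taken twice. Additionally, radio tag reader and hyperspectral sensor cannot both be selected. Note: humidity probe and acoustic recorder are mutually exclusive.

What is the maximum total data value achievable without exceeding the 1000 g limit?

407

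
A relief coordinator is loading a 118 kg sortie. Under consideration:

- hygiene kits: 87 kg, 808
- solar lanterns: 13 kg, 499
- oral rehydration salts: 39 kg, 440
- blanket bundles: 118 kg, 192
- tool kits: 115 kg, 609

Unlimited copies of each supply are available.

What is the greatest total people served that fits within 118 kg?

4491

Best packing: 9×solar lanterns — 117 kg, 4491 total.
No other feasible combination exceeds 4491.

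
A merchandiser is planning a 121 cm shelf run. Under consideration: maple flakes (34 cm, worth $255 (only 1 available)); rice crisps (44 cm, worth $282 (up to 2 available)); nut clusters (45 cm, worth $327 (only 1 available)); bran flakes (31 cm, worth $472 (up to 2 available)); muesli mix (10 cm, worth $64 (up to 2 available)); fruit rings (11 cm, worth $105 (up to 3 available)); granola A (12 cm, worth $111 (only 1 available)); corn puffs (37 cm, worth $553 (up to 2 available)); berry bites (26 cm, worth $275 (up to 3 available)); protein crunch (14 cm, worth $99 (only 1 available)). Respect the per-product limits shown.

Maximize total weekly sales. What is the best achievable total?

By weekly sales per cm: bran flakes 15.23, corn puffs 14.95, berry bites 10.58, fruit rings 9.55 lead.
The ratio ordering already packs tightly: 2×bran flakes + 2×fruit rings + corn puffs, 121 cm, 1707.

1707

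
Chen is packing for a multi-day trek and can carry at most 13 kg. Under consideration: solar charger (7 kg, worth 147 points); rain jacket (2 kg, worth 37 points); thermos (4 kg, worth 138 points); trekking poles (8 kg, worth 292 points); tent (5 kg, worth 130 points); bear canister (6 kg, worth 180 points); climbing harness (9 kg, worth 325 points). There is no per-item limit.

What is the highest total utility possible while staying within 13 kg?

463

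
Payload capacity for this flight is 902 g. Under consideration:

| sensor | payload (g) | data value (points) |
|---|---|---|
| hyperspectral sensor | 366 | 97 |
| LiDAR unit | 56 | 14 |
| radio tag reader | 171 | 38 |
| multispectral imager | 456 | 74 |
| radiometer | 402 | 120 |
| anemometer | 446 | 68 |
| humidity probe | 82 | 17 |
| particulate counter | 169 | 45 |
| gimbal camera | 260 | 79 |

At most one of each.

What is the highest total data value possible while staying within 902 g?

258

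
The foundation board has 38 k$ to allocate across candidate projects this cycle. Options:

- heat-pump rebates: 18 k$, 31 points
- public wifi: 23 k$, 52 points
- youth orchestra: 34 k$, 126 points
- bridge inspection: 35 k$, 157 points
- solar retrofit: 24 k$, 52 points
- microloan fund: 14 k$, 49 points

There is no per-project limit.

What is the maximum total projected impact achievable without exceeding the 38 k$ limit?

157

Bridge inspection uses 35 of the 38 k$ and totals 157.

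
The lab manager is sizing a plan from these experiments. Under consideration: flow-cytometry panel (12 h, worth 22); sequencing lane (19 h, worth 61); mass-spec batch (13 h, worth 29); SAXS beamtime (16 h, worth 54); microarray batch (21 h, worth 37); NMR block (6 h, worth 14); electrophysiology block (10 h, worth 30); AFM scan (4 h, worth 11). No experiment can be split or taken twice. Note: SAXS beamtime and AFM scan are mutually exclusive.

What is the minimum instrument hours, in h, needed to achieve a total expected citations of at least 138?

Minimise h subject to total expected citations ≥ 138.
sequencing lane + SAXS beamtime + electrophysiology block reaches 145 using 45 h.
Below 45 h the best achievable stays under 138.

45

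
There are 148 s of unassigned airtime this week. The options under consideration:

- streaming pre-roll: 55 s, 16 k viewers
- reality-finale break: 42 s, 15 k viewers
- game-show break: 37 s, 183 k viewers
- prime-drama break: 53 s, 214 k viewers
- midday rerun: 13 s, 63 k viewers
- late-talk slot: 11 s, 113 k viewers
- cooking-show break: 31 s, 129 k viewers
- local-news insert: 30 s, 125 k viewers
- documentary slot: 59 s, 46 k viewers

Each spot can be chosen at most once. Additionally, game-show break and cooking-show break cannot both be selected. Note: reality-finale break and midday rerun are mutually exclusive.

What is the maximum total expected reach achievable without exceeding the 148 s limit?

By expected reach per s: late-talk slot 10.27, game-show break 4.95, midday rerun 4.85, local-news insert 4.17 lead.
Taking game-show break + prime-drama break + midday rerun + late-talk slot + local-news insert: 144 s used, 698 in expected reach.

698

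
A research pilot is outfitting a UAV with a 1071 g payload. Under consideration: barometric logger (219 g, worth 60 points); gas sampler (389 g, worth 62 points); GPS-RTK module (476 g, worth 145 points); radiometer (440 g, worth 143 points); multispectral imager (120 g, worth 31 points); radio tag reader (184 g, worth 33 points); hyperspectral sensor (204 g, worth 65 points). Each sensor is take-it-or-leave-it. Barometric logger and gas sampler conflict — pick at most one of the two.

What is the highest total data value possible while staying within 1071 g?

319

Ranking by ratio (data value/g): radiometer 0.33, hyperspectral sensor 0.32, GPS-RTK module 0.30.
Filling by ratio: barometric logger + radiometer + multispectral imager + hyperspectral sensor for 299, with 88 g left unused.
The 423 g tied up in barometric logger and hyperspectral sensor is better spent on GPS-RTK module — total rises to 319 (1036 g).
The spare 35 g is too small for any remaining sensor, and no feasible exchange beats 319.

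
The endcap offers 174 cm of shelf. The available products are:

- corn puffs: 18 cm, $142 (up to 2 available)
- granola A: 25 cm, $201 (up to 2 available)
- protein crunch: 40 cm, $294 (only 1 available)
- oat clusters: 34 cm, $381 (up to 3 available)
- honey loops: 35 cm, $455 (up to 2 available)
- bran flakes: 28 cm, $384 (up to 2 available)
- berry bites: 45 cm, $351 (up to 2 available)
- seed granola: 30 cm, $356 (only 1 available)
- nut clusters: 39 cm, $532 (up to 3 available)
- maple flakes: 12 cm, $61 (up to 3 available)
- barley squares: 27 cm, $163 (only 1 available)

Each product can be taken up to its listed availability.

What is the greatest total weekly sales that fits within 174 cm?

Density check — bran flakes 13.71, nut clusters 13.64, honey loops 13.00 are the best per cm.
Taking 2×bran flakes + 3×nut clusters: 173 cm used, 2364 in weekly sales.

2364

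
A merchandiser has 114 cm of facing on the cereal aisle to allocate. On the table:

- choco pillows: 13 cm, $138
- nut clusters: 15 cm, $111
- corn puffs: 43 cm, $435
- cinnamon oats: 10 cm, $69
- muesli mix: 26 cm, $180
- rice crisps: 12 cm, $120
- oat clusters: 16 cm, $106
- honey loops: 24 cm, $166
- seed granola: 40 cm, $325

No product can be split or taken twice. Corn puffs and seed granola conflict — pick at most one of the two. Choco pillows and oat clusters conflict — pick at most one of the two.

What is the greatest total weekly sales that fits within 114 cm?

984

Best packing: choco pillows + nut clusters + corn puffs + muesli mix + rice crisps — 109 cm, 984 total.
The spare 5 cm is too small for any remaining product, and no feasible exchange beats 984.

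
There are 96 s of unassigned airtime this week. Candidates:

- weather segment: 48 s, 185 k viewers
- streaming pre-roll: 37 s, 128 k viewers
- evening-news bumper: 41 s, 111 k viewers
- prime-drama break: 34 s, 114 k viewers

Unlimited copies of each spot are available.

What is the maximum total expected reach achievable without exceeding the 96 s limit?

370

2×weather segment uses 96 of the 96 s and totals 370.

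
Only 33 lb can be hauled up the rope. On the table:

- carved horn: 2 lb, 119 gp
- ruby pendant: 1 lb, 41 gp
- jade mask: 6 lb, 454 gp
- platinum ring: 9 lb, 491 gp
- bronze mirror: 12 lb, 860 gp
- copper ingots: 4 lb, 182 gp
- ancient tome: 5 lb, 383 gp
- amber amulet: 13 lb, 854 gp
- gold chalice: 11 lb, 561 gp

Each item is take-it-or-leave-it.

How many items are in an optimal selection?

4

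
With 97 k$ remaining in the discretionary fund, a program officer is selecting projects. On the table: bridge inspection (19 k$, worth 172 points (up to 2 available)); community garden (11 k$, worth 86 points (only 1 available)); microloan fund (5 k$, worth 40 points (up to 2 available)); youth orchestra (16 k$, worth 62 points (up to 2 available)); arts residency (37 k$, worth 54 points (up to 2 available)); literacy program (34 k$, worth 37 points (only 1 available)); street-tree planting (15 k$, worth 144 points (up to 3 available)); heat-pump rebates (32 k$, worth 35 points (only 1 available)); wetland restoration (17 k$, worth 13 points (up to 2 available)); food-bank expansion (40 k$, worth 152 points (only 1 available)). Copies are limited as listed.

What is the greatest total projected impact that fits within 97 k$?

862

By projected impact per k$: street-tree planting 9.60, bridge inspection 9.05, microloan fund 8.00, community garden 7.82 lead.
Greedy by ratio would take 2×bridge inspection + 2×microloan fund + 3×street-tree planting: 93 k$ used, total 856.
The 10 k$ tied up in 2×microloan fund is better spent on community garden — total rises to 862 (94 k$).
No other feasible combination exceeds 862.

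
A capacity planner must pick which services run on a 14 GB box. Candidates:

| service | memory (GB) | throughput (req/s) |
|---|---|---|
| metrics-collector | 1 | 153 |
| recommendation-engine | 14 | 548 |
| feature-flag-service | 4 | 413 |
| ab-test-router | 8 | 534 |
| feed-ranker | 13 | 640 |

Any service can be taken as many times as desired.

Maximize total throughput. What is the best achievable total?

2142

14×metrics-collector uses 14 of the 14 GB and totals 2142.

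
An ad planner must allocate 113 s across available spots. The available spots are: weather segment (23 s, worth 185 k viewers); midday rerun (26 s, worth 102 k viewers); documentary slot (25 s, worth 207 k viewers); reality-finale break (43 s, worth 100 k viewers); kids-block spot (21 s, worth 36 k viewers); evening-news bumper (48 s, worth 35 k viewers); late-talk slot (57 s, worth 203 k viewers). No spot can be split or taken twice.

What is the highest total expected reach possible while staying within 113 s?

595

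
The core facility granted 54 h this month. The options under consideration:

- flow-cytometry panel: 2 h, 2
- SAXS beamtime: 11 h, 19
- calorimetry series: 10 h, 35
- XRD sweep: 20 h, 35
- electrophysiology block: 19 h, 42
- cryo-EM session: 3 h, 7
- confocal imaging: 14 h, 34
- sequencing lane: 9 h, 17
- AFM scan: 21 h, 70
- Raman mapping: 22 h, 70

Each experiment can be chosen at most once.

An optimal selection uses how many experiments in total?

3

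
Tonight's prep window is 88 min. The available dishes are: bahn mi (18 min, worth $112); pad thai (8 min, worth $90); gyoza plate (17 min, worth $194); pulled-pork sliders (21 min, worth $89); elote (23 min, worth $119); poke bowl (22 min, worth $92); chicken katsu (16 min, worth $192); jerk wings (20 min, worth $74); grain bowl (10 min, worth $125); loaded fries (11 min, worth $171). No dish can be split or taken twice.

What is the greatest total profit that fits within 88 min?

891

Ranking by ratio (profit/min): loaded fries 15.55, grain bowl 12.50, chicken katsu 12.00.
A density-first pass picks bahn mi + pad thai + gyoza plate + chicken katsu + grain bowl + loaded fries — 884 at 80 min.
The 18 min tied up in bahn mi is better spent on elote — total rises to 891 (85 min).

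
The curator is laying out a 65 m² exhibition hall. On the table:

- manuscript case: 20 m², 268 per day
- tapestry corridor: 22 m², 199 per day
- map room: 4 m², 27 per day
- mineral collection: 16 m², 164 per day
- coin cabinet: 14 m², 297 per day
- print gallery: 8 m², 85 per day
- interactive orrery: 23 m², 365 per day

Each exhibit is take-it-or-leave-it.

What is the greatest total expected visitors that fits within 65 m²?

Density check — coin cabinet 21.21, interactive orrery 15.87, manuscript case 13.40 are the best per m².
Best packing: manuscript case + coin cabinet + print gallery + interactive orrery — 65 m², 1015 total.
No other feasible combination exceeds 1015.

1015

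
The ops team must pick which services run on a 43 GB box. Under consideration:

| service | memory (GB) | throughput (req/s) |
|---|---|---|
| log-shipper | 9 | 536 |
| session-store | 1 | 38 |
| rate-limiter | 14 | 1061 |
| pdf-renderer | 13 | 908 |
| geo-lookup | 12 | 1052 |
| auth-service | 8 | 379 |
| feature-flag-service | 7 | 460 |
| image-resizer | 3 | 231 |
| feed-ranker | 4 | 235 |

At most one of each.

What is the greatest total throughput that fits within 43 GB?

3290

Density check — geo-lookup 87.67, image-resizer 77.00, rate-limiter 75.79 are the best per GB.
The ratio ordering already packs tightly: session-store + rate-limiter + pdf-renderer + geo-lookup + image-resizer, 43 GB, 3290.
Next best is rate-limiter + pdf-renderer + geo-lookup + feed-ranker at 3256 (43 GB) — short by 34.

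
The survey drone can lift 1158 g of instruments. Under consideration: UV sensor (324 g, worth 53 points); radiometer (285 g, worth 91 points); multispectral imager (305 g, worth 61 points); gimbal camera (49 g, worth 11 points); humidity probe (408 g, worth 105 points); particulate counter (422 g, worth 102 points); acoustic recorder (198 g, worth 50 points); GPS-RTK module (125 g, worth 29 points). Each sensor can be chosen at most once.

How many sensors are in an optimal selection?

3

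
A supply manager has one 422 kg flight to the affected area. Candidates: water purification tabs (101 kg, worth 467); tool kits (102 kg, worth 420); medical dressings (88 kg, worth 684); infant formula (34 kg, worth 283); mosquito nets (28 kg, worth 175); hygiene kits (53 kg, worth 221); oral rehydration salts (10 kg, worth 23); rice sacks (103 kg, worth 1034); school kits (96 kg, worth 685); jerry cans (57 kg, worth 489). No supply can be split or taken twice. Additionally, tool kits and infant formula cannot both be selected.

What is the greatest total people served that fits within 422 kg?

Taking medical dressings + infant formula + mosquito nets + oral rehydration salts + rice sacks + school kits + jerry cans: 416 kg used, 3373 in people served.
An exhaustive check of the 1024 subsets confirms 3373.

3373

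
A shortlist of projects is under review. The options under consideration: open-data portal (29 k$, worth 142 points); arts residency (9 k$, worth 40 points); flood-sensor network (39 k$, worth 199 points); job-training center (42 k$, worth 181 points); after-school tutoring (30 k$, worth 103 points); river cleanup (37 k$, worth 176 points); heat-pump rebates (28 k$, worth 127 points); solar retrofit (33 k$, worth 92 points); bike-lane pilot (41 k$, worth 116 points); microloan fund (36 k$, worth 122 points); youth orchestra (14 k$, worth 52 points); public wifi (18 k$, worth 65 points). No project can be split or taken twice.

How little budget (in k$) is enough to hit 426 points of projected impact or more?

90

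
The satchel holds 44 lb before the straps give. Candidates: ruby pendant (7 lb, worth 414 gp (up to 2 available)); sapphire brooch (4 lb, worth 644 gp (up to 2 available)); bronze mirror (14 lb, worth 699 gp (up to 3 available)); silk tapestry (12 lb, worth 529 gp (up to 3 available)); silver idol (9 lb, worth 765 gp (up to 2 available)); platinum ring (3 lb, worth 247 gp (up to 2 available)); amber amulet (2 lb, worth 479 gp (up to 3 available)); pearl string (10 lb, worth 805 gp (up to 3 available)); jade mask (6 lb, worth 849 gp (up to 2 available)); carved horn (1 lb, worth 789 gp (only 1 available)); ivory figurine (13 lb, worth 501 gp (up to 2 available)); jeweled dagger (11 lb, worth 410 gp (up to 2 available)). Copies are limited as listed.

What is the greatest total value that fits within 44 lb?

A density-first pass picks 2×sapphire brooch + silver idol + 2×platinum ring + 3×amber amulet + 2×jade mask + carved horn — 6471 at 42 lb.
Replace silver idol with pearl string: the trade gains 40 net, giving 6511 at 43 lb.

6511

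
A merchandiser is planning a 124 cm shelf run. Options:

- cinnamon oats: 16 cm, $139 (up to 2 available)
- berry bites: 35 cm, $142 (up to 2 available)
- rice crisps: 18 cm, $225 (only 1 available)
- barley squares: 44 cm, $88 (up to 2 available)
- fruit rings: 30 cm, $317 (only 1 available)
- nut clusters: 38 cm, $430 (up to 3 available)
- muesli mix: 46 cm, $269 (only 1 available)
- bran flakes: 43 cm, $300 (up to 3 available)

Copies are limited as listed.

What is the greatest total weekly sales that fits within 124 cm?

1402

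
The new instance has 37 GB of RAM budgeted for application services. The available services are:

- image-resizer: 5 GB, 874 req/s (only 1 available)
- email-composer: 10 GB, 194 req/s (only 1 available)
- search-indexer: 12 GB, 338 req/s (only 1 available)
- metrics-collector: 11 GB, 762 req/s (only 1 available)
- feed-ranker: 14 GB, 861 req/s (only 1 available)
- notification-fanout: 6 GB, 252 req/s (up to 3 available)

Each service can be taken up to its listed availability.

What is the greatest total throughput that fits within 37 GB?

Taking image-resizer + metrics-collector + feed-ranker + notification-fanout: 36 GB used, 2749 in throughput.
The spare 1 GB is too small for any remaining service, and no exchange beats 2749.

2749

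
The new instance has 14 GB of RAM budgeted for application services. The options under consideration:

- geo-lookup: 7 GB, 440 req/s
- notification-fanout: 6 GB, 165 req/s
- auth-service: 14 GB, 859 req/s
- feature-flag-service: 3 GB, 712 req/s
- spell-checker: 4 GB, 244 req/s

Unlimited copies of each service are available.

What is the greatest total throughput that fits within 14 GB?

2848

Taking 4×feature-flag-service: 12 GB used, 2848 in throughput.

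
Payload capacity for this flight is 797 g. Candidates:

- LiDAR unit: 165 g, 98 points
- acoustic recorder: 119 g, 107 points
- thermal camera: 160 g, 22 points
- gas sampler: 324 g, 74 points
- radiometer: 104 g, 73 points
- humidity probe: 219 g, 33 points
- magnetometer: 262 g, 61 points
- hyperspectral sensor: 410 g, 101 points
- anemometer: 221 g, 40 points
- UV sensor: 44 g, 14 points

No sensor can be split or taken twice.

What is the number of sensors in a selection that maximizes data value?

Best achievable data value is 366.
One optimal bundle: LiDAR unit + acoustic recorder + gas sampler + radiometer + UV sensor (756 g).
Any selection reaching 366 contains exactly 5 sensors.

5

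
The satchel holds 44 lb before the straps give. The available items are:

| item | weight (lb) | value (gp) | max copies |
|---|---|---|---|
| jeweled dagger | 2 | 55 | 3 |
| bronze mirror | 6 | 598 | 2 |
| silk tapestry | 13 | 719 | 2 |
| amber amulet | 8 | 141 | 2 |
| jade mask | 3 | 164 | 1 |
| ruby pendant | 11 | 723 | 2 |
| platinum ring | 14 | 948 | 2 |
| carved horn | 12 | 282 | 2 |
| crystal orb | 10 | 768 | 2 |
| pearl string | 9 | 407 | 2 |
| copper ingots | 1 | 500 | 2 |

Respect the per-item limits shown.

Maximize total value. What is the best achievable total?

4147

Filling by ratio: 3×jeweled dagger + 2×bronze mirror + jade mask + 2×crystal orb + 2×copper ingots for 4061, with 1 lb left unused.
The 27 lb tied up in 2×jeweled dagger and jade mask and 2×crystal orb is better spent on 2×platinum ring — total rises to 4147 (44 lb).
No other feasible combination exceeds 4147.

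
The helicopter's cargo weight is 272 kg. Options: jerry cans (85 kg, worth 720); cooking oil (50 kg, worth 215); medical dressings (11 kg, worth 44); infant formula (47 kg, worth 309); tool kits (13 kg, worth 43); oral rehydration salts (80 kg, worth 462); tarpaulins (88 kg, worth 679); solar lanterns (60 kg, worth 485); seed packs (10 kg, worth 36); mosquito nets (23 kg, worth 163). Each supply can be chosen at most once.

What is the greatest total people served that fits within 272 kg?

Ranking by ratio (people served/kg): jerry cans 8.47, solar lanterns 8.08, tarpaulins 7.72.
Best packing: jerry cans + medical dressings + tarpaulins + solar lanterns + mosquito nets — 267 kg, 2091 total.
That's the maximum — no swap from here does better than 2091.

2091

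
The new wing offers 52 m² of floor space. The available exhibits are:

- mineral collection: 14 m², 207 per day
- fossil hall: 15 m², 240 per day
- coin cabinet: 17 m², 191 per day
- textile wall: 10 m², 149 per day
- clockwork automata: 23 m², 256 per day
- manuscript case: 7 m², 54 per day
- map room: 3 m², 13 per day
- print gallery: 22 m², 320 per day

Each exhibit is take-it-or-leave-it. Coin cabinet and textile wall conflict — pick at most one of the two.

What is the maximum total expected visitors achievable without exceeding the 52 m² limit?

767

Filling by ratio: mineral collection + fossil hall + textile wall + manuscript case + map room for 663, with 3 m² left unused.
The 20 m² tied up in textile wall and manuscript case and map room is better spent on print gallery — total rises to 767 (51 m²).
Runner-up fossil hall + textile wall + map room + print gallery tops out at 722.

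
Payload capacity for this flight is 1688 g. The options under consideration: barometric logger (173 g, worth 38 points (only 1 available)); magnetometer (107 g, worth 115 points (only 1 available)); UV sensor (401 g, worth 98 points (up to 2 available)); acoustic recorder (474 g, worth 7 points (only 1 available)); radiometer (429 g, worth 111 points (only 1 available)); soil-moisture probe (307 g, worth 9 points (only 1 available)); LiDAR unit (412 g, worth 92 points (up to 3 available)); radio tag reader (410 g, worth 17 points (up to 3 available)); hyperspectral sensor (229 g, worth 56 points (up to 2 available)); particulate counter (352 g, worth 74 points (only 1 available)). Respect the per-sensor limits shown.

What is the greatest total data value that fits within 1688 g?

479

Ranking by ratio (data value/g): magnetometer 1.07, radiometer 0.26, hyperspectral sensor 0.24.
The ratio heuristic lands on barometric logger + magnetometer + UV sensor + radiometer + 2×hyperspectral sensor (474) but leaves 120 g idle.
The 658 g tied up in radiometer and hyperspectral sensor is better spent on UV sensor + particulate counter — total rises to 479 (1663 g).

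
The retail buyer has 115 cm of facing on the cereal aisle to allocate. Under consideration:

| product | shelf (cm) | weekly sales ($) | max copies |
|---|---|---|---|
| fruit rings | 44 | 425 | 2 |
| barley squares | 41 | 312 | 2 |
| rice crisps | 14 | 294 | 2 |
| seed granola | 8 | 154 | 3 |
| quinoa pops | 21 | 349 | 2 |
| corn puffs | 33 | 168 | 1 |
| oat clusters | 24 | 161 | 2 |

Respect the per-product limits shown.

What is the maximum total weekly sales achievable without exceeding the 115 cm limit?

1755

By weekly sales per cm: rice crisps 21.00, seed granola 19.25, quinoa pops 16.62, fruit rings 9.66 lead.
The ratio heuristic lands on 2×rice crisps + 3×seed granola + 2×quinoa pops (1748) but leaves 21 cm idle.
Replace seed granola with oat clusters: the trade gains 7 net, giving 1755 at 110 cm.
The spare 5 cm is too small for any remaining product, and no exchange beats 1755.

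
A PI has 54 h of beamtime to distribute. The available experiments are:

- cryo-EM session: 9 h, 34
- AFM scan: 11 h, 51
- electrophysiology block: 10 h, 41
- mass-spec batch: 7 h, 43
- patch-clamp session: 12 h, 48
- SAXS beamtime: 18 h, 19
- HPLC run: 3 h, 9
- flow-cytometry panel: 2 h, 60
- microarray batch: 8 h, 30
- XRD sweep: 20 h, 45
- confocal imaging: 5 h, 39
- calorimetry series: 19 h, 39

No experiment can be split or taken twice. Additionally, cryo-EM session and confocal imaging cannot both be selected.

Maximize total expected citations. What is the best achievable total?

Ranking by ratio (expected citations/h): flow-cytometry panel 30.00, confocal imaging 7.80, mass-spec batch 6.14, AFM scan 4.64.
Taking AFM scan + electrophysiology block + mass-spec batch + patch-clamp session + HPLC run + flow-cytometry panel + confocal imaging: 50 h used, 291 in expected citations.
Next best is cryo-EM session + AFM scan + electrophysiology block + mass-spec batch + patch-clamp session + HPLC run + flow-cytometry panel at 286 (54 h) — short by 5.

291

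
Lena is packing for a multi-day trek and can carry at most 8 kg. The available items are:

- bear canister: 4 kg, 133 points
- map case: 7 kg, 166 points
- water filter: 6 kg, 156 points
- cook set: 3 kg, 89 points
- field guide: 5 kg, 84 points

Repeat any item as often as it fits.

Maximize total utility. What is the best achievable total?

266

2×bear canister uses 8 of the 8 kg and totals 266.
That's the maximum — no swap from here does better than 266.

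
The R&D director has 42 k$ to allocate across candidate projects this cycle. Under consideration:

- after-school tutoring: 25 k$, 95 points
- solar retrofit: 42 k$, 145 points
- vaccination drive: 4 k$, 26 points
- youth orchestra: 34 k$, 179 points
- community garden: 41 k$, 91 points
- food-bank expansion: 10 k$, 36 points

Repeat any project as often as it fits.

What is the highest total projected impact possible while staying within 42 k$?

260

Ranking by ratio (projected impact/k$): vaccination drive 6.50, youth orchestra 5.26, after-school tutoring 3.80.
Best packing: 10×vaccination drive — 40 k$, 260 total.
No other feasible combination exceeds 260.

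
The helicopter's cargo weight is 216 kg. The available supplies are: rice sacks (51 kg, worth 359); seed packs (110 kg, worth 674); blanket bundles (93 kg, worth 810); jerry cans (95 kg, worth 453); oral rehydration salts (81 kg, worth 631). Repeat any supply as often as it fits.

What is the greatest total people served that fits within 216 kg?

1621

Taking the top-ratio supplies first gives 2×blanket bundles for 1620 (186 kg).
Replace 2×blanket bundles with rice sacks + 2×oral rehydration salts: the trade gains 1 net, giving 1621 at 213 kg.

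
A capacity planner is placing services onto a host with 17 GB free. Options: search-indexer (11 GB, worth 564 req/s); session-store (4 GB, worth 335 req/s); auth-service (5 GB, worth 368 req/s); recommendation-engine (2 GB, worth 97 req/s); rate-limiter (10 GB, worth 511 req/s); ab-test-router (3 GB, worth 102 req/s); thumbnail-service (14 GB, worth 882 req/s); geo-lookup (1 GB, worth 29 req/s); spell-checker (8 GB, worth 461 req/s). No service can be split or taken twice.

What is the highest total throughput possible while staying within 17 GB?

1164

Density check — session-store 83.75, auth-service 73.60, thumbnail-service 63.00 are the best per GB.
Session-store + auth-service + spell-checker uses 17 of the 17 GB and totals 1164.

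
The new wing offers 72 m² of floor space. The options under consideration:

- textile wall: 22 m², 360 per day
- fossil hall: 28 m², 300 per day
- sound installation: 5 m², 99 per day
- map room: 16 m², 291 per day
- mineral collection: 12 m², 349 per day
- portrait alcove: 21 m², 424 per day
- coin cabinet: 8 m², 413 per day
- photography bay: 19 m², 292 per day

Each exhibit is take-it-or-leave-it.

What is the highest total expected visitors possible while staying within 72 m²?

1645

Ranking by ratio (expected visitors/m²): coin cabinet 51.62, mineral collection 29.08, portrait alcove 20.19.
Taking the top-ratio exhibits first gives sound installation + map room + mineral collection + portrait alcove + coin cabinet for 1576 (62 m²).
Dropping map room frees 16 m²; slotting in textile wall (22 m²) lifts the total to 1645 at 68 m².
Nothing else within 72 m² beats 1645.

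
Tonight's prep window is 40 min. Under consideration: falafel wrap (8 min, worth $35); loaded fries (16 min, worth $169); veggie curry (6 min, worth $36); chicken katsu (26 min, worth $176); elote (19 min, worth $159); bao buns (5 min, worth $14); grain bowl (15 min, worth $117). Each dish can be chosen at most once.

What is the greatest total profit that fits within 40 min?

342

The ratio ordering already packs tightly: loaded fries + elote + bao buns, 40 min, 342.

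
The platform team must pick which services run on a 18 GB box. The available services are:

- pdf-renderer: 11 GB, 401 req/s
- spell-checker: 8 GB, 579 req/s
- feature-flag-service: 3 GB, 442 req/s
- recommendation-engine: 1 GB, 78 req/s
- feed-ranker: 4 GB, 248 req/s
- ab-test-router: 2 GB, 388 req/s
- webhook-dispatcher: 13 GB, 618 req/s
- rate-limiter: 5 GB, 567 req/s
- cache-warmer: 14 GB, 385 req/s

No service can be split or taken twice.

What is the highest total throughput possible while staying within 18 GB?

Taking the top-ratio services first gives feature-flag-service + recommendation-engine + feed-ranker + ab-test-router + rate-limiter for 1723 (15 GB).
Dropping recommendation-engine and feed-ranker frees 5 GB; slotting in spell-checker (8 GB) lifts the total to 1976 at 18 GB.

1976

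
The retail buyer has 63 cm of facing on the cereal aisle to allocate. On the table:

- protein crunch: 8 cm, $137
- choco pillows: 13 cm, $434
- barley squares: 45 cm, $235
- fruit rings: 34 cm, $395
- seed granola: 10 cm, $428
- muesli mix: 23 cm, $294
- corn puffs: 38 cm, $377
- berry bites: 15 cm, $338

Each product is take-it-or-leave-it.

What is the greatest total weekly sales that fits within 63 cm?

1494

Ranking by ratio (weekly sales/cm): seed granola 42.80, choco pillows 33.38, berry bites 22.53, protein crunch 17.12.
Filling by ratio: protein crunch + choco pillows + seed granola + berry bites for 1337, with 17 cm left unused.
Dropping protein crunch frees 8 cm; slotting in muesli mix (23 cm) lifts the total to 1494 at 61 cm.
No other feasible combination exceeds 1494.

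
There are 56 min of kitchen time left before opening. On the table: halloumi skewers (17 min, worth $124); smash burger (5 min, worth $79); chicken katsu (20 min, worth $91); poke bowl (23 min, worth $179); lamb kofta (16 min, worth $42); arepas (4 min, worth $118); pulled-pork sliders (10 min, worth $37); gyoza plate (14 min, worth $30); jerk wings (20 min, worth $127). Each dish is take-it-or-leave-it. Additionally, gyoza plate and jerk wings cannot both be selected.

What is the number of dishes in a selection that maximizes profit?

4

Best achievable profit is 503.
One optimal bundle: smash burger + poke bowl + arepas + jerk wings (52 min).
Any selection reaching 503 contains exactly 4 dishes.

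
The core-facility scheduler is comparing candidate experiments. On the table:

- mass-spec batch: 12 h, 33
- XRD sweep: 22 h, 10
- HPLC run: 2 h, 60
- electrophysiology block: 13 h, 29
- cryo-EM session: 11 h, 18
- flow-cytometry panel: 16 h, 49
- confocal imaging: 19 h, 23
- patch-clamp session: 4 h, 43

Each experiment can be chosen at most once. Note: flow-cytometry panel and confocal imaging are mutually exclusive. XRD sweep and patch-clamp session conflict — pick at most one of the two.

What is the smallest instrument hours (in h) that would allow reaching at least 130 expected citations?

Minimise h subject to total expected citations ≥ 130.
mass-spec batch + HPLC run + patch-clamp session: 136 expected citations at 18 h.
Below 18 h the best achievable stays under 130.

18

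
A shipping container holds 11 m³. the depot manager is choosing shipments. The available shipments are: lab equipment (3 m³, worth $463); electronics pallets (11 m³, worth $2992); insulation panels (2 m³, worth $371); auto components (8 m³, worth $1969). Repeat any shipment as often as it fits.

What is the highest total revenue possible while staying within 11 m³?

2992

By revenue per m³: electronics pallets 272.00, auto components 246.12, insulation panels 185.50, lab equipment 154.33 lead.
The ratio ordering already packs tightly: electronics pallets, 11 m³, 2992.
No other feasible combination exceeds 2992.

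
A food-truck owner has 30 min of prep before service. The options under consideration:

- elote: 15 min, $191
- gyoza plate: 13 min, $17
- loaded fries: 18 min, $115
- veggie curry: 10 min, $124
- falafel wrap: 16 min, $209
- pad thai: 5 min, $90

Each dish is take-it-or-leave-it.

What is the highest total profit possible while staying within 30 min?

Taking the top-ratio dishes first gives falafel wrap + pad thai for 299 (21 min).
Replace falafel wrap with elote + veggie curry: the trade gains 106 net, giving 405 at 30 min.
That's the maximum — no swap from here does better than 405.

405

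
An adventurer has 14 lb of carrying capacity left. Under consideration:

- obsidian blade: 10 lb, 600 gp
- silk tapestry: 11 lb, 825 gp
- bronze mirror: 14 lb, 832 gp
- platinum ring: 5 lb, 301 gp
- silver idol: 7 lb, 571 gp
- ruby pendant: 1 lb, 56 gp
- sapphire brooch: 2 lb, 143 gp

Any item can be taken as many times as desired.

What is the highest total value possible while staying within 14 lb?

2×silver idol uses 14 of the 14 lb and totals 1142.
Every other selection either busts 14 lb or fails to beat 1142.

1142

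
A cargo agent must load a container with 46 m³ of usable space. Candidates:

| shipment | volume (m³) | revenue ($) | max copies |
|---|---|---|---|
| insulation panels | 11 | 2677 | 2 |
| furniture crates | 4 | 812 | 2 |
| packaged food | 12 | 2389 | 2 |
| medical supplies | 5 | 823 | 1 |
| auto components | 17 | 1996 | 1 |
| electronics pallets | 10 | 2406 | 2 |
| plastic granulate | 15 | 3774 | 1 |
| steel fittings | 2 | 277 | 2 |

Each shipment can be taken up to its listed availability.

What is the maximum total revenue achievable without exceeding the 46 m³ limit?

11263

Taking the top-ratio shipments first gives 2×insulation panels + 2×furniture crates + plastic granulate for 10752 (45 m³).
Dropping insulation panels and 2×furniture crates frees 19 m³; slotting in 2×electronics pallets (20 m³) lifts the total to 11263 at 46 m³.
Nothing else within 46 m³ beats 11263.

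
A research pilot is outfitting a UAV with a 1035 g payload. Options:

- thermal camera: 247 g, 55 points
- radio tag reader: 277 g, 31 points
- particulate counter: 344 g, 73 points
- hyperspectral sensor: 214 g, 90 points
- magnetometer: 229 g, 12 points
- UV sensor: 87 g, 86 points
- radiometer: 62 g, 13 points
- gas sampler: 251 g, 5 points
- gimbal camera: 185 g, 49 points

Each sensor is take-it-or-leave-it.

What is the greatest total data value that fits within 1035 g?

317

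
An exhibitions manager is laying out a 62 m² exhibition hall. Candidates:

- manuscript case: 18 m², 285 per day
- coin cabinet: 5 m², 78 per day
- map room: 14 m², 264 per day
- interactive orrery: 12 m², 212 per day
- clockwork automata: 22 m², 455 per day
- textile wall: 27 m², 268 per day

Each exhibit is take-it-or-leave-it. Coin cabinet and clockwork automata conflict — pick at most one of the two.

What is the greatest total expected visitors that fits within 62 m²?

1004

Manuscript case + map room + clockwork automata uses 54 of the 62 m² and totals 1004.
Runner-up manuscript case + interactive orrery + clockwork automata tops out at 952.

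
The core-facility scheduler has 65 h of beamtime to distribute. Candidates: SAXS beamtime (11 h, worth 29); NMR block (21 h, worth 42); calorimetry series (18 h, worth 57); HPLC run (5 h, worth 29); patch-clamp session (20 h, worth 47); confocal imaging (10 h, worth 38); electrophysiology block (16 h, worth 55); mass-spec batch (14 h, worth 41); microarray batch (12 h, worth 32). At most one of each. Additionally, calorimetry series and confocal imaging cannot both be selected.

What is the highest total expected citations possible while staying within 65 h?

By expected citations per h: HPLC run 5.80, confocal imaging 3.80, electrophysiology block 3.44 lead.
Best packing: calorimetry series + HPLC run + electrophysiology block + mass-spec batch + microarray batch — 65 h, 214 total.
The closest alternative, SAXS beamtime + calorimetry series + HPLC run + electrophysiology block + mass-spec batch, reaches only 211.

214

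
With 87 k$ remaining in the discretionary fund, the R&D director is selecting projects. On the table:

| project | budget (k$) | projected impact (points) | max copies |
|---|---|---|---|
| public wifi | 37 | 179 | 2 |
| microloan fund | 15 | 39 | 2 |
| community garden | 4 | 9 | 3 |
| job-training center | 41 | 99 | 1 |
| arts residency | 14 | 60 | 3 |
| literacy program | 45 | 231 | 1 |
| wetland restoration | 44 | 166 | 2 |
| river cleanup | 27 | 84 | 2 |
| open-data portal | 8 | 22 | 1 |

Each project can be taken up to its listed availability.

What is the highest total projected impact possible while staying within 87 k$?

419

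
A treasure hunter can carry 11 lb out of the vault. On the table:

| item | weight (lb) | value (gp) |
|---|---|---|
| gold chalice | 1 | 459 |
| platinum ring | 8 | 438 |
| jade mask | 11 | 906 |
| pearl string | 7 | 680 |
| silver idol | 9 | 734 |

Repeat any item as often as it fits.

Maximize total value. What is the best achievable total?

5049

By value per lb: gold chalice 459.00, pearl string 97.14, jade mask 82.36, silver idol 81.56 lead.
Best packing: 11×gold chalice — 11 lb, 5049 total.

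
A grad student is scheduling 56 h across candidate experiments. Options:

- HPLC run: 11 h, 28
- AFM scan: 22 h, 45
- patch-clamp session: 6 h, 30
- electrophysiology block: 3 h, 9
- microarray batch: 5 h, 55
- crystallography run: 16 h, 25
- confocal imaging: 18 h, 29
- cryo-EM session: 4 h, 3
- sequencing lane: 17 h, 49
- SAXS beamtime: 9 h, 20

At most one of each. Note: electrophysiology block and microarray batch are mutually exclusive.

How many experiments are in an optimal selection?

5

The maximum expected citations within 56 h is 187.
One optimal bundle: HPLC run + patch-clamp session + microarray batch + crystallography run + sequencing lane (55 h).
Every optimal selection uses 5 experiments.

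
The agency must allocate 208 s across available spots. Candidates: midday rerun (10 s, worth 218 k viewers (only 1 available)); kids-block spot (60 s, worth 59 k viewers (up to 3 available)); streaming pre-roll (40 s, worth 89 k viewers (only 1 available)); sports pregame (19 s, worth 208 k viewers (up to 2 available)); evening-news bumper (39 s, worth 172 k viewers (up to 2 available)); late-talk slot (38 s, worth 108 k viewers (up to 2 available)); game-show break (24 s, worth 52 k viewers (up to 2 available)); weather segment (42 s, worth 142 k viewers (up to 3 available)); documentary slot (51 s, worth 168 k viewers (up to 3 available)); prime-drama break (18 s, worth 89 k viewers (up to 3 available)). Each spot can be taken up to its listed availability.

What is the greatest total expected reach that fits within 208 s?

1298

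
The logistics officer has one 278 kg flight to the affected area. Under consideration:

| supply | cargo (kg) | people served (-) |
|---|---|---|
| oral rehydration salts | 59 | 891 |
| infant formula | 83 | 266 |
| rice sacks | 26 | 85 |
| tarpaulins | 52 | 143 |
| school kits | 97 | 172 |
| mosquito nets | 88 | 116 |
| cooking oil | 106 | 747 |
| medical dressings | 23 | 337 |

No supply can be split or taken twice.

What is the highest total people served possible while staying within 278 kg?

2241

Filling by ratio: oral rehydration salts + rice sacks + tarpaulins + cooking oil + medical dressings for 2203, with 12 kg left unused.
The 78 kg tied up in rice sacks and tarpaulins is better spent on infant formula — total rises to 2241 (271 kg).
Next best is oral rehydration salts + rice sacks + tarpaulins + cooking oil + medical dressings at 2203 (266 kg) — short by 38.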